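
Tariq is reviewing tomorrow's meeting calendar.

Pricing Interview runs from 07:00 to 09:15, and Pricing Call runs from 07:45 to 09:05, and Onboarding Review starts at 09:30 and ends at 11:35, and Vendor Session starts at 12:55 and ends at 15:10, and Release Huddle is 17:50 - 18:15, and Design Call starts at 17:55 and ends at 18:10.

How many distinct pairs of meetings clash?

Check each pair: they overlap iff neither finishes before the other starts.
Sorted by start: Pricing Interview, Pricing Call, Onboarding Review, Vendor Session, Release Huddle, Design Call.
Pricing Call starts before Pricing Interview ends → Pricing Interview and Pricing Call overlap.
Onboarding Review starts after Pricing Interview ends, so nothing later overlaps Pricing Interview either.
Onboarding Review starts after Pricing Call ends, so nothing later overlaps Pricing Call either.
Vendor Session starts after Onboarding Review ends, so nothing later overlaps Onboarding Review either.
Release Huddle starts after Vendor Session ends, so nothing later overlaps Vendor Session either.
Design Call starts before Release Huddle ends → Release Huddle and Design Call overlap.
Overlapping pairs: Design Call & Release Huddle, Pricing Call & Pricing Interview — 2 in total.

2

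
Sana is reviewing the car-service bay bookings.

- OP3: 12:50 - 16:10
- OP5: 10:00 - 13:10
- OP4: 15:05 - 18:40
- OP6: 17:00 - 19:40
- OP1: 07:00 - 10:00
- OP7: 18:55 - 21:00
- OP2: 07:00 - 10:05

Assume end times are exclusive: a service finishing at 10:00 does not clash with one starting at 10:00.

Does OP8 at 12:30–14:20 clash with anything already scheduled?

OP1: ends 10:00 at or before OP8 starts 12:30 → clear.
OP2: ends 10:05 at or before OP8 starts 12:30 → clear.
OP5: starts 10:00 before OP8 ends 14:20, and ends 13:10 after OP8 starts 12:30 → overlap.
OP3: starts 12:50 before OP8 ends 14:20, and ends 16:10 after OP8 starts 12:30 → overlap.
OP4: starts 15:05 at or after OP8 ends 14:20 → clear.
OP6: starts 17:00 at or after OP8 ends 14:20 → clear.
OP7: starts 18:55 at or after OP8 ends 14:20 → clear.
OP8 overlaps OP3, OP5.

Yes — it overlaps OP3, OP5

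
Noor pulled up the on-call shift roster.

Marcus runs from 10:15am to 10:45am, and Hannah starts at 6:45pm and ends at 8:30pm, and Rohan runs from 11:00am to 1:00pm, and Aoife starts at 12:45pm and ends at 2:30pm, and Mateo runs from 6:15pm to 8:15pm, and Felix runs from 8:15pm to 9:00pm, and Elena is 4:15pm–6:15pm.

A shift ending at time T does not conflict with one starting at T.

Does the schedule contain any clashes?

Sorted by start: Marcus, Rohan, Aoife, Elena, Mateo, Hannah, Felix.
Rohan starts after Marcus ends, so nothing later overlaps Marcus either.
Aoife starts before Rohan ends → Rohan and Aoife overlap.
That's a conflict, so the schedule is not conflict-free.

Yes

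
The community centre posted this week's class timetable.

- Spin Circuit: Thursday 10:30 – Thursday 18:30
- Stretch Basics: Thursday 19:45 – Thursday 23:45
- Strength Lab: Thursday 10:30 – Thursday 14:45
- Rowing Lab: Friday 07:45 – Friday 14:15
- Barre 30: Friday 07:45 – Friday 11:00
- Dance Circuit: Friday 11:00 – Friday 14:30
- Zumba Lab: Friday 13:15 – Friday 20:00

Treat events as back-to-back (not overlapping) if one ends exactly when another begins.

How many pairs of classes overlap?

5

Sorted by start: Spin Circuit, Strength Lab, Stretch Basics, Rowing Lab, Barre 30, Dance Circuit, Zumba Lab.
Strength Lab starts before Spin Circuit ends → Spin Circuit and Strength Lab overlap.
Stretch Basics starts after Spin Circuit ends, so nothing later overlaps Spin Circuit either.
Stretch Basics starts after Strength Lab ends, so nothing later overlaps Strength Lab either.
Rowing Lab starts after Stretch Basics ends, so nothing later overlaps Stretch Basics either.
Barre 30 starts before Rowing Lab ends → Rowing Lab and Barre 30 overlap.
Dance Circuit starts before Rowing Lab ends → Rowing Lab and Dance Circuit overlap.
Zumba Lab starts before Rowing Lab ends → Rowing Lab and Zumba Lab overlap.
Dance Circuit starts exactly when Barre 30 ends (back-to-back, no overlap), so nothing later overlaps Barre 30 either.
Zumba Lab starts before Dance Circuit ends → Dance Circuit and Zumba Lab overlap.
Overlapping pairs: Barre 30 & Rowing Lab, Dance Circuit & Rowing Lab, Dance Circuit & Zumba Lab, Rowing Lab & Zumba Lab, Spin Circuit & Strength Lab — 5 in total.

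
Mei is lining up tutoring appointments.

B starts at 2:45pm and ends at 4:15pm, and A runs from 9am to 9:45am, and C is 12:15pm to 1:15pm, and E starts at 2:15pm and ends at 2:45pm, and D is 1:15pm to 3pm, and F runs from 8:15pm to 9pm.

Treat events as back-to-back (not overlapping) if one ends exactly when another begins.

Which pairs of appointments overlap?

Sorted by start: A, C, D, E, B, F.
C starts after A ends, so A has no further overlaps.
D starts exactly when C ends (back-to-back, no overlap), so C has no further overlaps.
E starts before D ends → D and E overlap.
B starts before D ends → D and B overlap.
F starts after D ends.
B starts exactly when E ends (back-to-back, no overlap), so E has no further overlaps.
F starts after B ends.

B & D, D & E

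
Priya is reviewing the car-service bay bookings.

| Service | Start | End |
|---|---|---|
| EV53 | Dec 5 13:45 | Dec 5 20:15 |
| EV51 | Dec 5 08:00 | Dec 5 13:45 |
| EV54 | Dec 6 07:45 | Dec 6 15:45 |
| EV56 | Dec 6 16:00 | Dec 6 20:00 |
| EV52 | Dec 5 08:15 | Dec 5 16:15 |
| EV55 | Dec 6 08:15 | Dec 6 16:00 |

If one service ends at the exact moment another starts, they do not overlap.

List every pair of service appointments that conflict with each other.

EV51 & EV52, EV52 & EV53, EV54 & EV55

Check each pair: they overlap iff neither finishes before the other starts.
Sorted by start: EV51, EV52, EV53, EV54, EV55, EV56.
EV52 starts before EV51 ends → EV51 and EV52 overlap.
EV53 starts exactly when EV51 ends (back-to-back, no overlap); EV51 is clear from here.
EV53 starts before EV52 ends → EV52 and EV53 overlap.
EV54 starts after EV52 ends; EV52 is clear from here.
EV54 starts after EV53 ends; EV53 is clear from here.
EV55 starts before EV54 ends → EV54 and EV55 overlap.
EV56 starts after EV54 ends.
EV56 starts exactly when EV55 ends (back-to-back, no overlap).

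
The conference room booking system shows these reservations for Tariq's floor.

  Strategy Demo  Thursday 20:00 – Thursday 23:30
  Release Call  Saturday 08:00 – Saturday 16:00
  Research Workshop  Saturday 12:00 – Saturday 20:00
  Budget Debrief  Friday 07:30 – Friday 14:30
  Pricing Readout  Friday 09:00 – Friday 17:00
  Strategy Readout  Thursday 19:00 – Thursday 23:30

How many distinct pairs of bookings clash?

3

Sorted by start: Strategy Readout, Strategy Demo, Budget Debrief, Pricing Readout, Release Call, Research Workshop.
Strategy Demo starts before Strategy Readout ends → Strategy Readout and Strategy Demo overlap.
Budget Debrief starts after Strategy Readout ends; Strategy Readout is clear from here.
Budget Debrief starts after Strategy Demo ends; Strategy Demo is clear from here.
Pricing Readout starts before Budget Debrief ends → Budget Debrief and Pricing Readout overlap.
Release Call starts after Budget Debrief ends; Budget Debrief is clear from here.
Release Call starts after Pricing Readout ends; Pricing Readout is clear from here.
Research Workshop starts before Release Call ends → Release Call and Research Workshop overlap.
Overlapping pairs: Budget Debrief & Pricing Readout, Release Call & Research Workshop, Strategy Demo & Strategy Readout — 3 in total.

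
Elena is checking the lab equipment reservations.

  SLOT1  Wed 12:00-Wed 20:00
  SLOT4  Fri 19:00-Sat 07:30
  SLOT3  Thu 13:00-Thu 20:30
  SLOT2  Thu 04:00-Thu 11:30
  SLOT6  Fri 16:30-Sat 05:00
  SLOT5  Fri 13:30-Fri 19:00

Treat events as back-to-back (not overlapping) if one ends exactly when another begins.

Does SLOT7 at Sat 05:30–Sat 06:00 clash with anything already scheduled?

Yes — it overlaps SLOT4

SLOT1: ends Wed 20:00 at or before SLOT7 starts Sat 05:30 → clear.
SLOT2: ends Thu 11:30 at or before SLOT7 starts Sat 05:30 → clear.
SLOT3: ends Thu 20:30 at or before SLOT7 starts Sat 05:30 → clear.
SLOT5: ends Fri 19:00 at or before SLOT7 starts Sat 05:30 → clear.
SLOT6: ends Sat 05:00 at or before SLOT7 starts Sat 05:30 → clear.
SLOT4: starts Fri 19:00 before SLOT7 ends Sat 06:00, and ends Sat 07:30 after SLOT7 starts Sat 05:30 → overlap.
SLOT7 overlaps SLOT4.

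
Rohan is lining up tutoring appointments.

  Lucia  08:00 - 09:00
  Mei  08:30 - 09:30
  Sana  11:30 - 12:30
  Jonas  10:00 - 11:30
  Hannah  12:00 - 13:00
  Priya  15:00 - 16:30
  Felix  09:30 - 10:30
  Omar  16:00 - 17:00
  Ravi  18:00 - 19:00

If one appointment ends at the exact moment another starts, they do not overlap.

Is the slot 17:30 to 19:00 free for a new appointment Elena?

No — it overlaps Ravi

Lucia: ends 09:00 at or before Elena starts 17:30 → clear.
Mei: ends 09:30 at or before Elena starts 17:30 → clear.
Felix: ends 10:30 at or before Elena starts 17:30 → clear.
Jonas: ends 11:30 at or before Elena starts 17:30 → clear.
Sana: ends 12:30 at or before Elena starts 17:30 → clear.
Hannah: ends 13:00 at or before Elena starts 17:30 → clear.
Priya: ends 16:30 at or before Elena starts 17:30 → clear.
Omar: ends 17:00 at or before Elena starts 17:30 → clear.
Ravi: starts 18:00 before Elena ends 19:00, and ends 19:00 after Elena starts 17:30 → overlap.
Elena overlaps Ravi.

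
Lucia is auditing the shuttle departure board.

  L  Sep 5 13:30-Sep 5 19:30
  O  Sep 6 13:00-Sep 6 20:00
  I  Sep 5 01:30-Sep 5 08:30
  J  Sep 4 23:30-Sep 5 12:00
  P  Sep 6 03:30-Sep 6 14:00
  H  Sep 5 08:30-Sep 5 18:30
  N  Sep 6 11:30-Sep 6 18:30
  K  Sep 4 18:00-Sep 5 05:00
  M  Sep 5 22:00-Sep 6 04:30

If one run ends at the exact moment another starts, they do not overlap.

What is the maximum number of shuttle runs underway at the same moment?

3

Sweep the timeline, counting +1 at each start and −1 at each end (ends before starts at a tie):
Sep 4 18:00 start K → 1
Sep 4 23:30 start J → 2
Sep 5 01:30 start I → 3
Sep 5 05:00 end K → 2
Sep 5 08:30 end I → 1
Sep 5 08:30 start H → 2
Sep 5 12:00 end J → 1
Sep 5 13:30 start L → 2
Sep 5 18:30 end H → 1
Sep 5 19:30 end L → 0
Sep 5 22:00 start M → 1
Sep 6 03:30 start P → 2
Sep 6 04:30 end M → 1
Sep 6 11:30 start N → 2
Sep 6 13:00 start O → 3
Sep 6 14:00 end P → 2
Sep 6 18:30 end N → 1
Sep 6 20:00 end O → 0
Peak is 3, at Sep 5 01:30 (I, J, K).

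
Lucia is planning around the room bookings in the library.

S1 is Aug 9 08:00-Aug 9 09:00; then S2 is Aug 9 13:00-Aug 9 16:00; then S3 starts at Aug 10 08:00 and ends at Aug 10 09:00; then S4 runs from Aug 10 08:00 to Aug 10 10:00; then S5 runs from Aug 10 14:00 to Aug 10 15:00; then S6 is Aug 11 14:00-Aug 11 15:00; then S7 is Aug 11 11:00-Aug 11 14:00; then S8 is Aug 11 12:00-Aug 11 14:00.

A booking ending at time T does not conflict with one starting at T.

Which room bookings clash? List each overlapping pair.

S3 & S4, S7 & S8

Sorted by start: S1, S2, S3, S4, S5, S7, S8, S6.
S2 starts after S1 ends, so nothing later overlaps S1 either.
S3 starts after S2 ends, so nothing later overlaps S2 either.
S4 starts before S3 ends → S3 and S4 overlap.
S5 starts after S3 ends, so nothing later overlaps S3 either.
S5 starts after S4 ends, so nothing later overlaps S4 either.
S7 starts after S5 ends, so nothing later overlaps S5 either.
S8 starts before S7 ends → S7 and S8 overlap.
S6 starts exactly when S7 ends (back-to-back, no overlap).
S6 starts exactly when S8 ends (back-to-back, no overlap).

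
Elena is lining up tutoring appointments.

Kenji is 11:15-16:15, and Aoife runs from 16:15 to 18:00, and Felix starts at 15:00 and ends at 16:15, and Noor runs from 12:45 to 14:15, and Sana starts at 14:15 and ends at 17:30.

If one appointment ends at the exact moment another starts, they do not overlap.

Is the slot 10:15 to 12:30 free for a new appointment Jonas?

Kenji: starts 11:15 before Jonas ends 12:30, and ends 16:15 after Jonas starts 10:15 → overlap.
Noor: starts 12:45 at or after Jonas ends 12:30 → clear.
Sana: starts 14:15 at or after Jonas ends 12:30 → clear.
Felix: starts 15:00 at or after Jonas ends 12:30 → clear.
Aoife: starts 16:15 at or after Jonas ends 12:30 → clear.
Jonas overlaps Kenji.

No — it overlaps Kenji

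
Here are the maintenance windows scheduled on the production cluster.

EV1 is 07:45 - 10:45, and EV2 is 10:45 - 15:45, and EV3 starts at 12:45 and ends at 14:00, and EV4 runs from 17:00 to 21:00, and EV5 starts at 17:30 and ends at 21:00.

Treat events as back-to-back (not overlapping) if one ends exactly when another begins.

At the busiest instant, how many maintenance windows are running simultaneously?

2

Sort all start/end points and keep a running count:
07:45 start EV1 → 1
10:45 end EV1 → 0
10:45 start EV2 → 1
12:45 start EV3 → 2
14:00 end EV3 → 1
15:45 end EV2 → 0
17:00 start EV4 → 1
17:30 start EV5 → 2
21:00 end EV4 → 1
21:00 end EV5 → 0
Peak is 2, at 12:45 (EV2, EV3).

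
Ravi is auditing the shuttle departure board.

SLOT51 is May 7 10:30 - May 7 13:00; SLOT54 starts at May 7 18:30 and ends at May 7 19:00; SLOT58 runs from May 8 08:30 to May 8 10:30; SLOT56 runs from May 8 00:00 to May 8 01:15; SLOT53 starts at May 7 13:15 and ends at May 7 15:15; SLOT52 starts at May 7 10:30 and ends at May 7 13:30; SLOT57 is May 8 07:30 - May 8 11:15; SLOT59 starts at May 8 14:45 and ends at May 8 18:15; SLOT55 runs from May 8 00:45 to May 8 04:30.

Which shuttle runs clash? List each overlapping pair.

Check each pair: they overlap iff neither finishes before the other starts.
Sorted by start: SLOT51, SLOT52, SLOT53, SLOT54, SLOT56, SLOT55, SLOT57, SLOT58, SLOT59.
SLOT52 starts before SLOT51 ends → SLOT51 and SLOT52 overlap.
SLOT53 starts after SLOT51 ends; SLOT51 is clear from here.
SLOT53 starts before SLOT52 ends → SLOT52 and SLOT53 overlap.
SLOT54 starts after SLOT52 ends; SLOT52 is clear from here.
SLOT54 starts after SLOT53 ends; SLOT53 is clear from here.
SLOT56 starts after SLOT54 ends; SLOT54 is clear from here.
SLOT55 starts before SLOT56 ends → SLOT56 and SLOT55 overlap.
SLOT57 starts after SLOT56 ends; SLOT56 is clear from here.
SLOT57 starts after SLOT55 ends; SLOT55 is clear from here.
SLOT58 starts before SLOT57 ends → SLOT57 and SLOT58 overlap.
SLOT59 starts after SLOT57 ends.
SLOT59 starts after SLOT58 ends.

SLOT51 & SLOT52, SLOT52 & SLOT53, SLOT55 & SLOT56, SLOT57 & SLOT58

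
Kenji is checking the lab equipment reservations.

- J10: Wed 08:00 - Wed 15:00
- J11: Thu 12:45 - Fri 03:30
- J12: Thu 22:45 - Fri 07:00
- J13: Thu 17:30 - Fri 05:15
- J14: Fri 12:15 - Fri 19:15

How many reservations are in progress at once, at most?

Walk through starts and ends in time order (an end at T is processed before a start at T):
Wed 08:00 start J10 → 1
Wed 15:00 end J10 → 0
Thu 12:45 start J11 → 1
Thu 17:30 start J13 → 2
Thu 22:45 start J12 → 3
Fri 03:30 end J11 → 2
Fri 05:15 end J13 → 1
Fri 07:00 end J12 → 0
Fri 12:15 start J14 → 1
Fri 19:15 end J14 → 0
Peak is 3, at Thu 22:45 (J11, J12, J13).

3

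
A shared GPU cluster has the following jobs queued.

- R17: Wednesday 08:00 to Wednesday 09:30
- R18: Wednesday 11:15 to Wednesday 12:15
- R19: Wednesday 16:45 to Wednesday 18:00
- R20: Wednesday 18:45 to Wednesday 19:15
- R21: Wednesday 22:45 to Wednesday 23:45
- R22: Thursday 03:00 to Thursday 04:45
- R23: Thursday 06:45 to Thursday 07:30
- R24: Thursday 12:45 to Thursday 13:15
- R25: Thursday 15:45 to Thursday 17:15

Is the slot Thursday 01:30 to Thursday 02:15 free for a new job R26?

Yes — the slot is free

R17: ends Wednesday 09:30 at or before R26 starts Thursday 01:30 → clear.
R18: ends Wednesday 12:15 at or before R26 starts Thursday 01:30 → clear.
R19: ends Wednesday 18:00 at or before R26 starts Thursday 01:30 → clear.
R20: ends Wednesday 19:15 at or before R26 starts Thursday 01:30 → clear.
R21: ends Wednesday 23:45 at or before R26 starts Thursday 01:30 → clear.
R22: starts Thursday 03:00 at or after R26 ends Thursday 02:15 → clear.
R23: starts Thursday 06:45 at or after R26 ends Thursday 02:15 → clear.
R24: starts Thursday 12:45 at or after R26 ends Thursday 02:15 → clear.
R25: starts Thursday 15:45 at or after R26 ends Thursday 02:15 → clear.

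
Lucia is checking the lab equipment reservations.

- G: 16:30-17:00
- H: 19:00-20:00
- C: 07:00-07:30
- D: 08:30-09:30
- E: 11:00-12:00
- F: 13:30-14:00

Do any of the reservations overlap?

No

Two intervals overlap when each starts before the other ends.
Sorted by start: C, D, E, F, G, H.
D starts after C ends, so nothing later overlaps C either.
E starts after D ends, so nothing later overlaps D either.
F starts after E ends, so nothing later overlaps E either.
G starts after F ends, so nothing later overlaps F either.
H starts after G ends.
Every pair is clear; the schedule has no overlaps.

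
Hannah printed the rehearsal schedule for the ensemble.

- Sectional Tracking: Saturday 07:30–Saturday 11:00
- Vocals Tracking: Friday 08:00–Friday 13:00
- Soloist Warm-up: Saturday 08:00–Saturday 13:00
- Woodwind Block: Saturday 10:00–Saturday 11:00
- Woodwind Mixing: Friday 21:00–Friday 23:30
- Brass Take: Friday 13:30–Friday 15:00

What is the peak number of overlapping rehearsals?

3

Walk through starts and ends in time order (an end at T is processed before a start at T):
Friday 08:00 start Vocals Tracking → 1
Friday 13:00 end Vocals Tracking → 0
Friday 13:30 start Brass Take → 1
Friday 15:00 end Brass Take → 0
Friday 21:00 start Woodwind Mixing → 1
Friday 23:30 end Woodwind Mixing → 0
Saturday 07:30 start Sectional Tracking → 1
Saturday 08:00 start Soloist Warm-up → 2
Saturday 10:00 start Woodwind Block → 3
Saturday 11:00 end Sectional Tracking → 2
Saturday 11:00 end Woodwind Block → 1
Saturday 13:00 end Soloist Warm-up → 0
Peak is 3, at Saturday 10:00 (Sectional Tracking, Soloist Warm-up, Woodwind Block).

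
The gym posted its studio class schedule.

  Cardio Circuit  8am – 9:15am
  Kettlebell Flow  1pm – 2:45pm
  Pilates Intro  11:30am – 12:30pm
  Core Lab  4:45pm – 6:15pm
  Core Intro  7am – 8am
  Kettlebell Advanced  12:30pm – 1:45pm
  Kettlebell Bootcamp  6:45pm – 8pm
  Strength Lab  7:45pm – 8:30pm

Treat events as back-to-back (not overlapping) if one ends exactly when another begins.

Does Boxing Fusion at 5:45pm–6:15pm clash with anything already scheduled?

Yes — it overlaps Core Lab

Core Intro: ends 8am at or before Boxing Fusion starts 5:45pm → clear.
Cardio Circuit: ends 9:15am at or before Boxing Fusion starts 5:45pm → clear.
Pilates Intro: ends 12:30pm at or before Boxing Fusion starts 5:45pm → clear.
Kettlebell Advanced: ends 1:45pm at or before Boxing Fusion starts 5:45pm → clear.
Kettlebell Flow: ends 2:45pm at or before Boxing Fusion starts 5:45pm → clear.
Core Lab: starts 4:45pm before Boxing Fusion ends 6:15pm, and ends 6:15pm after Boxing Fusion starts 5:45pm → overlap.
Kettlebell Bootcamp: starts 6:45pm at or after Boxing Fusion ends 6:15pm → clear.
Strength Lab: starts 7:45pm at or after Boxing Fusion ends 6:15pm → clear.
Boxing Fusion overlaps Core Lab.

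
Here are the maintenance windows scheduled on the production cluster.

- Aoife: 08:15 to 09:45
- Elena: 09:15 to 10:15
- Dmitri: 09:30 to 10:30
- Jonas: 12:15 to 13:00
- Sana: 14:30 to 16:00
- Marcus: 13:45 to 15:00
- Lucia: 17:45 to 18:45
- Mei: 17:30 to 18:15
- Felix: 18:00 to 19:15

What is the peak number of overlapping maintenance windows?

3

Sweep the timeline, counting +1 at each start and −1 at each end (ends before starts at a tie):
08:15 start Aoife → 1
09:15 start Elena → 2
09:30 start Dmitri → 3
09:45 end Aoife → 2
10:15 end Elena → 1
10:30 end Dmitri → 0
12:15 start Jonas → 1
13:00 end Jonas → 0
13:45 start Marcus → 1
14:30 start Sana → 2
15:00 end Marcus → 1
16:00 end Sana → 0
17:30 start Mei → 1
17:45 start Lucia → 2
18:00 start Felix → 3
18:15 end Mei → 2
18:45 end Lucia → 1
19:15 end Felix → 0
Peak is 3, at 09:30 (Aoife, Dmitri, Elena).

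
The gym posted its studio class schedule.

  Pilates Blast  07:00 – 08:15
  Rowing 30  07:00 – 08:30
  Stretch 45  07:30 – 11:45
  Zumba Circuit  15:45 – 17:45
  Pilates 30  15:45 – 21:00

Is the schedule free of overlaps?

No

Sorted by start: Pilates Blast, Rowing 30, Stretch 45, Zumba Circuit, Pilates 30.
Rowing 30 starts before Pilates Blast ends → Pilates Blast and Rowing 30 overlap.
That's a conflict, so the schedule is not conflict-free.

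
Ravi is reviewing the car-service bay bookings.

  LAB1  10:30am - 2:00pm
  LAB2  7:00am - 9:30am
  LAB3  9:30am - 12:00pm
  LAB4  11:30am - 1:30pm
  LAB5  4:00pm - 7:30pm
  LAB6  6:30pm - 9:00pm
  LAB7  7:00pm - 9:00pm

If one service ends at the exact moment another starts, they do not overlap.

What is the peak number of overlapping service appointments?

Sweep the timeline, counting +1 at each start and −1 at each end (ends before starts at a tie):
7:00am start LAB2 → 1
9:30am end LAB2 → 0
9:30am start LAB3 → 1
10:30am start LAB1 → 2
11:30am start LAB4 → 3
12:00pm end LAB3 → 2
1:30pm end LAB4 → 1
2:00pm end LAB1 → 0
4:00pm start LAB5 → 1
6:30pm start LAB6 → 2
7:00pm start LAB7 → 3
7:30pm end LAB5 → 2
9:00pm end LAB6 → 1
9:00pm end LAB7 → 0
Peak is 3, at 11:30am (LAB1, LAB3, LAB4).

3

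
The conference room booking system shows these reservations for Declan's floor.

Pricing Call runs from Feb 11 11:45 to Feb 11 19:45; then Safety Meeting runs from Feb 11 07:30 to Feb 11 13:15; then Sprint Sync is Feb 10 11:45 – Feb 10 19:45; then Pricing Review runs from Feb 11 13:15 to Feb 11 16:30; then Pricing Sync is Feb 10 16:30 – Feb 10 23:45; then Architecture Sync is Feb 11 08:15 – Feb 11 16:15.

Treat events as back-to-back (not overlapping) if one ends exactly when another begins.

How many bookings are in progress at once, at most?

Sort all start/end points and keep a running count:
Feb 10 11:45 start Sprint Sync → 1
Feb 10 16:30 start Pricing Sync → 2
Feb 10 19:45 end Sprint Sync → 1
Feb 10 23:45 end Pricing Sync → 0
Feb 11 07:30 start Safety Meeting → 1
Feb 11 08:15 start Architecture Sync → 2
Feb 11 11:45 start Pricing Call → 3
Feb 11 13:15 end Safety Meeting → 2
Feb 11 13:15 start Pricing Review → 3
Feb 11 16:15 end Architecture Sync → 2
Feb 11 16:30 end Pricing Review → 1
Feb 11 19:45 end Pricing Call → 0
Peak is 3, at Feb 11 11:45 (Architecture Sync, Pricing Call, Safety Meeting).

3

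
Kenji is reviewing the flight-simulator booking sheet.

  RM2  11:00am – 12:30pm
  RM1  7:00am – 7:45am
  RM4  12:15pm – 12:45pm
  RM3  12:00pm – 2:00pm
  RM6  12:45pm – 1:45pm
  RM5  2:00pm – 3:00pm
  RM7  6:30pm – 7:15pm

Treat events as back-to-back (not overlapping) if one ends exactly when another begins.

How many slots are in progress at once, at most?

3

Sweep the timeline, counting +1 at each start and −1 at each end (ends before starts at a tie):
7:00am start RM1 → 1
7:45am end RM1 → 0
11:00am start RM2 → 1
12:00pm start RM3 → 2
12:15pm start RM4 → 3
12:30pm end RM2 → 2
12:45pm end RM4 → 1
12:45pm start RM6 → 2
1:45pm end RM6 → 1
2:00pm end RM3 → 0
2:00pm start RM5 → 1
3:00pm end RM5 → 0
6:30pm start RM7 → 1
7:15pm end RM7 → 0
Peak is 3, at 12:15pm (RM2, RM3, RM4).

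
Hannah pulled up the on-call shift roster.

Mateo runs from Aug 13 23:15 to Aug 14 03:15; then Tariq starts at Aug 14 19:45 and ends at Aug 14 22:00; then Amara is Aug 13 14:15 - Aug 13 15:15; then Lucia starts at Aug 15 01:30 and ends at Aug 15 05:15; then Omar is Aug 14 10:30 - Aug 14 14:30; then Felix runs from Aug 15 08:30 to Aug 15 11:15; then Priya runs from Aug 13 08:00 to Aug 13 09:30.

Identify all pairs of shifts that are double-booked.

Two intervals overlap when each starts before the other ends.
Sorted by start: Priya, Amara, Mateo, Omar, Tariq, Lucia, Felix.
Amara starts after Priya ends, so nothing later overlaps Priya either.
Mateo starts after Amara ends, so nothing later overlaps Amara either.
Omar starts after Mateo ends, so nothing later overlaps Mateo either.
Tariq starts after Omar ends, so nothing later overlaps Omar either.
Lucia starts after Tariq ends, so nothing later overlaps Tariq either.
Felix starts after Lucia ends.

no overlapping pairs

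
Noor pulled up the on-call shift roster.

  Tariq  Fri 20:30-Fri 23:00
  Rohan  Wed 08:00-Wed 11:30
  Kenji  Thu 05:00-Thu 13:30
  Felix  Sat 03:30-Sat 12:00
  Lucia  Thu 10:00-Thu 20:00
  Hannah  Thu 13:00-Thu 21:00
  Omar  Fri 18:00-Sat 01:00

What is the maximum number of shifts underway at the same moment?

Sweep the timeline, counting +1 at each start and −1 at each end (ends before starts at a tie):
Wed 08:00 start Rohan → 1
Wed 11:30 end Rohan → 0
Thu 05:00 start Kenji → 1
Thu 10:00 start Lucia → 2
Thu 13:00 start Hannah → 3
Thu 13:30 end Kenji → 2
Thu 20:00 end Lucia → 1
Thu 21:00 end Hannah → 0
Fri 18:00 start Omar → 1
Fri 20:30 start Tariq → 2
Fri 23:00 end Tariq → 1
Sat 01:00 end Omar → 0
Sat 03:30 start Felix → 1
Sat 12:00 end Felix → 0
Peak is 3, at Thu 13:00 (Hannah, Kenji, Lucia).

3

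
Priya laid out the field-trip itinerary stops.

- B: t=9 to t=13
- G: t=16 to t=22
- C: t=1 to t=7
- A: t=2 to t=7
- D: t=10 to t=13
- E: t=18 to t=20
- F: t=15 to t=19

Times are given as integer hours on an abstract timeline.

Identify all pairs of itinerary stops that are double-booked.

Two intervals overlap when each starts before the other ends.
Sorted by start: C, A, B, D, F, G, E.
A starts before C ends → C and A overlap.
B starts after C ends, so nothing later overlaps C either.
B starts after A ends, so nothing later overlaps A either.
D starts before B ends → B and D overlap.
F starts after B ends, so nothing later overlaps B either.
F starts after D ends, so nothing later overlaps D either.
G starts before F ends → F and G overlap.
E starts before F ends → F and E overlap.
E starts before G ends → G and E overlap.

A & C, B & D, E & F, E & G, F & G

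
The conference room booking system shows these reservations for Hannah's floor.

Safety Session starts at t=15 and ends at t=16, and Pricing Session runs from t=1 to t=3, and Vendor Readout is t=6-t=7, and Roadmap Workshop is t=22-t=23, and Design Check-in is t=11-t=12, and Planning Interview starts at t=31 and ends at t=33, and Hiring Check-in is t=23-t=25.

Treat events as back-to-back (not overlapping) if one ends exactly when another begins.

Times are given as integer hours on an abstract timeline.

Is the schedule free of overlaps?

Yes

Sorted by start: Pricing Session, Vendor Readout, Design Check-in, Safety Session, Roadmap Workshop, Hiring Check-in, Planning Interview.
Vendor Readout starts after Pricing Session ends, so nothing later overlaps Pricing Session either.
Design Check-in starts after Vendor Readout ends, so nothing later overlaps Vendor Readout either.
Safety Session starts after Design Check-in ends, so nothing later overlaps Design Check-in either.
Roadmap Workshop starts after Safety Session ends, so nothing later overlaps Safety Session either.
Hiring Check-in starts exactly when Roadmap Workshop ends (back-to-back, no overlap), so nothing later overlaps Roadmap Workshop either.
Planning Interview starts after Hiring Check-in ends.
Every pair is clear; the schedule has no overlaps.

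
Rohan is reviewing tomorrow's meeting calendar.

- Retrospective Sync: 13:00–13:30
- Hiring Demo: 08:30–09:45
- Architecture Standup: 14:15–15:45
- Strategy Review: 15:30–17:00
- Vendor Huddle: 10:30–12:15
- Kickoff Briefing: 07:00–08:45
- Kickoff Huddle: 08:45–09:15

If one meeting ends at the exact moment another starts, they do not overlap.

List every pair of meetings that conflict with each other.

Architecture Standup & Strategy Review, Hiring Demo & Kickoff Briefing, Hiring Demo & Kickoff Huddle

Two intervals overlap when each starts before the other ends.
Sorted by start: Kickoff Briefing, Hiring Demo, Kickoff Huddle, Vendor Huddle, Retrospective Sync, Architecture Standup, Strategy Review.
Hiring Demo starts before Kickoff Briefing ends → Kickoff Briefing and Hiring Demo overlap.
Kickoff Huddle starts exactly when Kickoff Briefing ends (back-to-back, no overlap), so nothing later overlaps Kickoff Briefing either.
Kickoff Huddle starts before Hiring Demo ends → Hiring Demo and Kickoff Huddle overlap.
Vendor Huddle starts after Hiring Demo ends, so nothing later overlaps Hiring Demo either.
Vendor Huddle starts after Kickoff Huddle ends, so nothing later overlaps Kickoff Huddle either.
Retrospective Sync starts after Vendor Huddle ends, so nothing later overlaps Vendor Huddle either.
Architecture Standup starts after Retrospective Sync ends, so nothing later overlaps Retrospective Sync either.
Strategy Review starts before Architecture Standup ends → Architecture Standup and Strategy Review overlap.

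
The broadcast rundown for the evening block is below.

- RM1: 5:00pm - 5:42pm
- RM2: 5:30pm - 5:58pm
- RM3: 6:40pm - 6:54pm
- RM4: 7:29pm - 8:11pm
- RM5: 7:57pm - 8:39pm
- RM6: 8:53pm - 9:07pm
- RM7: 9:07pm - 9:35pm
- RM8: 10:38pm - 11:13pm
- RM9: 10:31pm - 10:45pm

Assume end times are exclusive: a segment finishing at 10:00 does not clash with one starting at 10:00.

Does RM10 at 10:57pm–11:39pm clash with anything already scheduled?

RM1: ends 5:42pm at or before RM10 starts 10:57pm → clear.
RM2: ends 5:58pm at or before RM10 starts 10:57pm → clear.
RM3: ends 6:54pm at or before RM10 starts 10:57pm → clear.
RM4: ends 8:11pm at or before RM10 starts 10:57pm → clear.
RM5: ends 8:39pm at or before RM10 starts 10:57pm → clear.
RM6: ends 9:07pm at or before RM10 starts 10:57pm → clear.
RM7: ends 9:35pm at or before RM10 starts 10:57pm → clear.
RM9: ends 10:45pm at or before RM10 starts 10:57pm → clear.
RM8: starts 10:38pm before RM10 ends 11:39pm, and ends 11:13pm after RM10 starts 10:57pm → overlap.
RM10 overlaps RM8.

Yes — it overlaps RM8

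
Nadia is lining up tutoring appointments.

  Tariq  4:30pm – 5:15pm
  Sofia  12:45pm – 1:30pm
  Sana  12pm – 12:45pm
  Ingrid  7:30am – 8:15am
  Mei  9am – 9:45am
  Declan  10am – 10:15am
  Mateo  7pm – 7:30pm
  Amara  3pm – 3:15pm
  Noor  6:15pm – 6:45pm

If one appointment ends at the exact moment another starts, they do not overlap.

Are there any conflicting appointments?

Sorted by start: Ingrid, Mei, Declan, Sana, Sofia, Amara, Tariq, Noor, Mateo.
Mei starts after Ingrid ends; Ingrid is clear from here.
Declan starts after Mei ends; Mei is clear from here.
Sana starts after Declan ends; Declan is clear from here.
Sofia starts exactly when Sana ends (back-to-back, no overlap); Sana is clear from here.
Amara starts after Sofia ends; Sofia is clear from here.
Tariq starts after Amara ends; Amara is clear from here.
Noor starts after Tariq ends; Tariq is clear from here.
Mateo starts after Noor ends.
Every pair is clear; the schedule has no overlaps.

No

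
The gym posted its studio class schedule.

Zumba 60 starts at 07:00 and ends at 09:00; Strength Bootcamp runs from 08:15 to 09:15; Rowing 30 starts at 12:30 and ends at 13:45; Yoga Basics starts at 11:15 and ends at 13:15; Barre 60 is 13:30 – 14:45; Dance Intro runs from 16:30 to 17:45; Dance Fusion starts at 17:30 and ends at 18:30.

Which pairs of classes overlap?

Barre 60 & Rowing 30, Dance Fusion & Dance Intro, Rowing 30 & Yoga Basics, Strength Bootcamp & Zumba 60

Two intervals overlap when each starts before the other ends.
Sorted by start: Zumba 60, Strength Bootcamp, Yoga Basics, Rowing 30, Barre 60, Dance Intro, Dance Fusion.
Strength Bootcamp starts before Zumba 60 ends → Zumba 60 and Strength Bootcamp overlap.
Yoga Basics starts after Zumba 60 ends, so nothing later overlaps Zumba 60 either.
Yoga Basics starts after Strength Bootcamp ends, so nothing later overlaps Strength Bootcamp either.
Rowing 30 starts before Yoga Basics ends → Yoga Basics and Rowing 30 overlap.
Barre 60 starts after Yoga Basics ends, so nothing later overlaps Yoga Basics either.
Barre 60 starts before Rowing 30 ends → Rowing 30 and Barre 60 overlap.
Dance Intro starts after Rowing 30 ends, so nothing later overlaps Rowing 30 either.
Dance Intro starts after Barre 60 ends, so nothing later overlaps Barre 60 either.
Dance Fusion starts before Dance Intro ends → Dance Intro and Dance Fusion overlap.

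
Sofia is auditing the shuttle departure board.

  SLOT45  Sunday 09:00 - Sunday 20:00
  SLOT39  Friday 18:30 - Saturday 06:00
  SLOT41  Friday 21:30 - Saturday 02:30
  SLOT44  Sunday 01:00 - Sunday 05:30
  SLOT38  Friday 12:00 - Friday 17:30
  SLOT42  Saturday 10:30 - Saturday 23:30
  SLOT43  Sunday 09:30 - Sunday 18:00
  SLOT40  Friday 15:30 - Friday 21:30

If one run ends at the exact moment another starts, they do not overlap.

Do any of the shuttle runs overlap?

Sorted by start: SLOT38, SLOT40, SLOT39, SLOT41, SLOT42, SLOT44, SLOT45, SLOT43.
SLOT40 starts before SLOT38 ends → SLOT38 and SLOT40 overlap.
That's a conflict, so the schedule is not conflict-free.

Yes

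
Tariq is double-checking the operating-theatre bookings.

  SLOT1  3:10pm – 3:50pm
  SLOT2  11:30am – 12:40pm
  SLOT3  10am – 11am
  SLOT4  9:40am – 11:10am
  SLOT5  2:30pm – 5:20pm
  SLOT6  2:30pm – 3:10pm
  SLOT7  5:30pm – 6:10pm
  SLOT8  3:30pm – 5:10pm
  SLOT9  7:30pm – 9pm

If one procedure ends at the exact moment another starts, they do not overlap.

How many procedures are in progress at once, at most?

Walk through starts and ends in time order (an end at T is processed before a start at T):
9:40am start SLOT4 → 1
10am start SLOT3 → 2
11am end SLOT3 → 1
11:10am end SLOT4 → 0
11:30am start SLOT2 → 1
12:40pm end SLOT2 → 0
2:30pm start SLOT5 → 1
2:30pm start SLOT6 → 2
3:10pm end SLOT6 → 1
3:10pm start SLOT1 → 2
3:30pm start SLOT8 → 3
3:50pm end SLOT1 → 2
5:10pm end SLOT8 → 1
5:20pm end SLOT5 → 0
5:30pm start SLOT7 → 1
6:10pm end SLOT7 → 0
7:30pm start SLOT9 → 1
9pm end SLOT9 → 0
Peak is 3, at 3:30pm (SLOT1, SLOT5, SLOT8).

3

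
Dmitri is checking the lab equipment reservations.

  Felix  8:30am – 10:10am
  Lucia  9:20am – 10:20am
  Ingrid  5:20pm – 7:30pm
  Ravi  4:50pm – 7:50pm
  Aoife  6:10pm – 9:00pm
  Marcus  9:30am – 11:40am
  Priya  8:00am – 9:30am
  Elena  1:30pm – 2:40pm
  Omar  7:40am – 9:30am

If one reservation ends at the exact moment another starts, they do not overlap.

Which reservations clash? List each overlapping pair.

Aoife & Ingrid, Aoife & Ravi, Felix & Lucia, Felix & Marcus, Felix & Omar, Felix & Priya, Ingrid & Ravi, Lucia & Marcus, Lucia & Omar, Lucia & Priya, Omar & Priya

Sorted by start: Omar, Priya, Felix, Lucia, Marcus, Elena, Ravi, Ingrid, Aoife.
Priya starts before Omar ends → Omar and Priya overlap.
Felix starts before Omar ends → Omar and Felix overlap.
Lucia starts before Omar ends → Omar and Lucia overlap.
Marcus starts exactly when Omar ends (back-to-back, no overlap) — done with Omar.
Felix starts before Priya ends → Priya and Felix overlap.
Lucia starts before Priya ends → Priya and Lucia overlap.
Marcus starts exactly when Priya ends (back-to-back, no overlap) — done with Priya.
Lucia starts before Felix ends → Felix and Lucia overlap.
Marcus starts before Felix ends → Felix and Marcus overlap.
Elena starts after Felix ends — done with Felix.
Marcus starts before Lucia ends → Lucia and Marcus overlap.
Elena starts after Lucia ends — done with Lucia.
Elena starts after Marcus ends — done with Marcus.
Ravi starts after Elena ends — done with Elena.
Ingrid starts before Ravi ends → Ravi and Ingrid overlap.
Aoife starts before Ravi ends → Ravi and Aoife overlap.
Aoife starts before Ingrid ends → Ingrid and Aoife overlap.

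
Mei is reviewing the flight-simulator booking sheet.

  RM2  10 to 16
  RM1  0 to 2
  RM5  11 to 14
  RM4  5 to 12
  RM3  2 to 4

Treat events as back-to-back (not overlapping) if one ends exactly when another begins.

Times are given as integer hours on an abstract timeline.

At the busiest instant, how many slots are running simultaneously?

Sweep the timeline, counting +1 at each start and −1 at each end (ends before starts at a tie):
0 start RM1 → 1
2 end RM1 → 0
2 start RM3 → 1
4 end RM3 → 0
5 start RM4 → 1
10 start RM2 → 2
11 start RM5 → 3
12 end RM4 → 2
14 end RM5 → 1
16 end RM2 → 0
Peak is 3, at 11 (RM2, RM4, RM5).

3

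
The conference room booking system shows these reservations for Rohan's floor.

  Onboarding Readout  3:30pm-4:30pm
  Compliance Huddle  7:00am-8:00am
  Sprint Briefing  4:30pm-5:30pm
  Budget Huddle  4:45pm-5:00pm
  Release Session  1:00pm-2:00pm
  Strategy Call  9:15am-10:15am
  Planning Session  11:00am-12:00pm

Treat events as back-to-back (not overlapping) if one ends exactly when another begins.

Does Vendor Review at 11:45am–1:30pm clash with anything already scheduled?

Compliance Huddle: ends 8:00am at or before Vendor Review starts 11:45am → clear.
Strategy Call: ends 10:15am at or before Vendor Review starts 11:45am → clear.
Planning Session: starts 11:00am before Vendor Review ends 1:30pm, and ends 12:00pm after Vendor Review starts 11:45am → overlap.
Release Session: starts 1:00pm before Vendor Review ends 1:30pm, and ends 2:00pm after Vendor Review starts 11:45am → overlap.
Onboarding Readout: starts 3:30pm at or after Vendor Review ends 1:30pm → clear.
Sprint Briefing: starts 4:30pm at or after Vendor Review ends 1:30pm → clear.
Budget Huddle: starts 4:45pm at or after Vendor Review ends 1:30pm → clear.
Vendor Review overlaps Planning Session, Release Session.

Yes — it overlaps Planning Session, Release Session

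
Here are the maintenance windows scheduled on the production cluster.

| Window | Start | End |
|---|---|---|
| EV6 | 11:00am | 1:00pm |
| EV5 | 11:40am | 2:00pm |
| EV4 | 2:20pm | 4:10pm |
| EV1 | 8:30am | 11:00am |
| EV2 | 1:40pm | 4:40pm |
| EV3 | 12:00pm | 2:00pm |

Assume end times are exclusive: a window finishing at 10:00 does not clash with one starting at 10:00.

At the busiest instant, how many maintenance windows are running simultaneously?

Sort all start/end points and keep a running count:
8:30am start EV1 → 1
11:00am end EV1 → 0
11:00am start EV6 → 1
11:40am start EV5 → 2
12:00pm start EV3 → 3
1:00pm end EV6 → 2
1:40pm start EV2 → 3
2:00pm end EV3 → 2
2:00pm end EV5 → 1
2:20pm start EV4 → 2
4:10pm end EV4 → 1
4:40pm end EV2 → 0
Peak is 3, at 12:00pm (EV3, EV5, EV6).

3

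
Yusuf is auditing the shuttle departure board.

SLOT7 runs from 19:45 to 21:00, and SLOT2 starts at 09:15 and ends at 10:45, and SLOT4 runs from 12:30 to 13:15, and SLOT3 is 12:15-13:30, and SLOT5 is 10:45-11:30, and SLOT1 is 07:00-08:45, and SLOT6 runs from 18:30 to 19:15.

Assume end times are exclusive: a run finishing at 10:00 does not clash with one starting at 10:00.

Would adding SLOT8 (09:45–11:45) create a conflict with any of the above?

SLOT1: ends 08:45 at or before SLOT8 starts 09:45 → clear.
SLOT2: starts 09:15 before SLOT8 ends 11:45, and ends 10:45 after SLOT8 starts 09:45 → overlap.
SLOT5: starts 10:45 before SLOT8 ends 11:45, and ends 11:30 after SLOT8 starts 09:45 → overlap.
SLOT3: starts 12:15 at or after SLOT8 ends 11:45 → clear.
SLOT4: starts 12:30 at or after SLOT8 ends 11:45 → clear.
SLOT6: starts 18:30 at or after SLOT8 ends 11:45 → clear.
SLOT7: starts 19:45 at or after SLOT8 ends 11:45 → clear.
SLOT8 overlaps SLOT2, SLOT5.

Yes — it overlaps SLOT2, SLOT5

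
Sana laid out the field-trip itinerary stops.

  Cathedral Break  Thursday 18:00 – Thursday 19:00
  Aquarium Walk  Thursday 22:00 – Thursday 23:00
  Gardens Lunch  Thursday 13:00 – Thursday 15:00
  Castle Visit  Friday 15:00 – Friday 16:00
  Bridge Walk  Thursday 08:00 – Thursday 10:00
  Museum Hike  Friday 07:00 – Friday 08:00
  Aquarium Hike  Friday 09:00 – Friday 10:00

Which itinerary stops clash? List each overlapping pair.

Two intervals overlap when each starts before the other ends.
Sorted by start: Bridge Walk, Gardens Lunch, Cathedral Break, Aquarium Walk, Museum Hike, Aquarium Hike, Castle Visit.
Gardens Lunch starts after Bridge Walk ends, so Bridge Walk has no further overlaps.
Cathedral Break starts after Gardens Lunch ends, so Gardens Lunch has no further overlaps.
Aquarium Walk starts after Cathedral Break ends, so Cathedral Break has no further overlaps.
Museum Hike starts after Aquarium Walk ends, so Aquarium Walk has no further overlaps.
Aquarium Hike starts after Museum Hike ends, so Museum Hike has no further overlaps.
Castle Visit starts after Aquarium Hike ends.

no overlapping pairs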